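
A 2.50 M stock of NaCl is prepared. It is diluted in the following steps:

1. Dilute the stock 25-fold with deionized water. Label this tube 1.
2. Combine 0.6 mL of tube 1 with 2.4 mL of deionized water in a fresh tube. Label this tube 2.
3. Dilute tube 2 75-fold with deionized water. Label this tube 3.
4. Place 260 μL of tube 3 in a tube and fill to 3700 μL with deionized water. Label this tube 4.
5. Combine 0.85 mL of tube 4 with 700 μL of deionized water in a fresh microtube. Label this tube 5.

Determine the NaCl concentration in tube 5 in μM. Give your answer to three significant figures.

10.3 μM

Step 1: 25-fold → factor 25
Step 2: 0.6 mL + 2.4 mL = 3 mL total → factor 3/0.6 = 5
Step 3: 75-fold → factor 75
Step 4: 260 μL brought to 3700 μL → factor 3700/260 = 14.231
Step 5: 0.85 mL + 700 μL = 1.55 mL total → factor 1.55/0.85 = 1.8235
Overall dilution factor = 25 × 5 × 75 × 14.231 × 1.8235 = 2.4328 × 10^5
Final = 2.50 M / 2.4328 × 10^5 = 1.028 × 10^-5 M = 10.3 μM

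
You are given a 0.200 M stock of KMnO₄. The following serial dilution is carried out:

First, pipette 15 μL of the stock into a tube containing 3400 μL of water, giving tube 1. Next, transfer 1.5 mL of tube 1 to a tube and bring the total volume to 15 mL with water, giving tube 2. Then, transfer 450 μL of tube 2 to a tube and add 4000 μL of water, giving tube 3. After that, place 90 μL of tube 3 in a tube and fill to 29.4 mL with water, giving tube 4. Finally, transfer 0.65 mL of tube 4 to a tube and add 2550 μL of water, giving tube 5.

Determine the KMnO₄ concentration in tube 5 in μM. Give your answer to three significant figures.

Step 1: 15 μL + 3400 μL = 3415 μL total → factor 3415/15 = 227.67
Step 2: 1.5 mL brought to 15 mL → factor 15/1.5 = 10
Step 3: 450 μL + 4000 μL = 4450 μL total → factor 4450/450 = 9.8889
Step 4: 90 μL brought to 29.4 mL → factor 29400/90 = 326.67
Step 5: 0.65 mL + 2550 μL = 3.2 mL total → factor 3.2/0.65 = 4.9231
Overall dilution factor = 227.67 × 10 × 9.8889 × 326.67 × 4.9231 = 3.6207 × 10^7
Final = 0.200 M / 3.6207 × 10^7 = 5.524 × 10^-9 M = 0.00552 μM

0.00552 μM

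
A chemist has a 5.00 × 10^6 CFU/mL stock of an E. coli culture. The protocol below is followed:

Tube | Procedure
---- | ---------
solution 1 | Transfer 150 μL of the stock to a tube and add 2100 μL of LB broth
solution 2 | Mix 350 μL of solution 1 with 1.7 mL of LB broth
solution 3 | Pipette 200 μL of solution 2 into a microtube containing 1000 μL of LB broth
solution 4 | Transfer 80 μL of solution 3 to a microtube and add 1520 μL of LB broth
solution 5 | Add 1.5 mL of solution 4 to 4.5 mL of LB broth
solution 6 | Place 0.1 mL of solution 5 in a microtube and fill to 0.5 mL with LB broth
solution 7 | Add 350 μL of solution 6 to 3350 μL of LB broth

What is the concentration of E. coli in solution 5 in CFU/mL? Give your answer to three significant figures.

Step 1: 150 μL + 2100 μL = 2250 μL total → factor 2250/150 = 15
Step 2: 350 μL + 1.7 mL = 2050 μL total → factor 2050/350 = 5.8571
Step 3: 200 μL + 1000 μL = 1200 μL total → factor 1200/200 = 6
Step 4: 80 μL + 1520 μL = 1600 μL total → factor 1600/80 = 20
Step 5: 1.5 mL + 4.5 mL = 6 mL total → factor 6/1.5 = 4
Dilution factor through solution 5 = 15 × 5.8571 × 6 × 20 × 4 = 42171
[solution 5] = 5.00 × 10^6 CFU/mL / 42171 = 119 CFU/mL

119 CFU/mL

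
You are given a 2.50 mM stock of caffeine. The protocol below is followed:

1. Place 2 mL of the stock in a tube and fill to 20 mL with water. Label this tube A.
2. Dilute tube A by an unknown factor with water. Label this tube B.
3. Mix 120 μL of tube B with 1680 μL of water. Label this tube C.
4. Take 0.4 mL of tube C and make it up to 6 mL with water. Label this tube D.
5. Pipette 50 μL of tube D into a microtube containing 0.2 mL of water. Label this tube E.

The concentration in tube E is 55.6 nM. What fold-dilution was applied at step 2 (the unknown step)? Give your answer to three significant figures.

4.00-fold

Step 1: 2 mL brought to 20 mL → factor 20/2 = 10
Step 2: unknown factor x
Step 3: 120 μL + 1680 μL = 1800 μL total → factor 1800/120 = 15
Step 4: 0.4 mL brought to 6 mL → factor 6/0.4 = 15
Step 5: 50 μL + 0.2 mL = 250 μL total → factor 250/50 = 5
Product of known-step factors = 11250
Overall factor = 2.50 mM / (55.6 nM) = 44964
x = 44964 / 11250 = 4.00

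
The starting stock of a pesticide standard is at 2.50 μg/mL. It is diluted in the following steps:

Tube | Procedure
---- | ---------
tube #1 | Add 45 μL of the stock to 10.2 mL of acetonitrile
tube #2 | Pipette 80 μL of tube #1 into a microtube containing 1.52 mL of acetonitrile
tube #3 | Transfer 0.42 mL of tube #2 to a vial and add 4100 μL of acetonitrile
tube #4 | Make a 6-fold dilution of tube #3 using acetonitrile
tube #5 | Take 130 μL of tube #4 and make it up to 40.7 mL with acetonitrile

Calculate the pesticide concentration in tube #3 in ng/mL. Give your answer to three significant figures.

0.0510 ng/mL

Step 1: 45 μL + 10.2 mL = 10245 μL total → factor 10245/45 = 227.67
Step 2: 80 μL + 1.52 mL = 1600 μL total → factor 1600/80 = 20
Step 3: 0.42 mL + 4100 μL = 4.52 mL total → factor 4.52/0.42 = 10.762
Dilution factor through tube #3 = 227.67 × 20 × 10.762 = 49003
[tube #3] = 2.50 μg/mL / 49003 = 5.102 × 10^-5 μg/mL = 0.0510 ng/mL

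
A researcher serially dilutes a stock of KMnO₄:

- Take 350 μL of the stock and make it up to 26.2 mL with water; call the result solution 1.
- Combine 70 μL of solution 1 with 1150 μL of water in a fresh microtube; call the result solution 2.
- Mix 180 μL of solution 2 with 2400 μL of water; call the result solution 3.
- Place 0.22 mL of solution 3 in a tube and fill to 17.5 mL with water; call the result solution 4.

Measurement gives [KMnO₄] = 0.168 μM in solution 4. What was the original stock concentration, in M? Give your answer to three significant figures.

0.250 M

Step 1: 350 μL brought to 26.2 mL → factor 26200/350 = 74.857
Step 2: 70 μL + 1150 μL = 1220 μL total → factor 1220/70 = 17.429
Step 3: 180 μL + 2400 μL = 2580 μL total → factor 2580/180 = 14.333
Step 4: 0.22 mL brought to 17.5 mL → factor 17.5/0.22 = 79.545
Overall dilution factor = 74.857 × 17.429 × 14.333 × 79.545 = 1.4875 × 10^6
Stock = 0.168 μM × 1.4875 × 10^6 = 2.499 × 10^5 μM = 0.250 M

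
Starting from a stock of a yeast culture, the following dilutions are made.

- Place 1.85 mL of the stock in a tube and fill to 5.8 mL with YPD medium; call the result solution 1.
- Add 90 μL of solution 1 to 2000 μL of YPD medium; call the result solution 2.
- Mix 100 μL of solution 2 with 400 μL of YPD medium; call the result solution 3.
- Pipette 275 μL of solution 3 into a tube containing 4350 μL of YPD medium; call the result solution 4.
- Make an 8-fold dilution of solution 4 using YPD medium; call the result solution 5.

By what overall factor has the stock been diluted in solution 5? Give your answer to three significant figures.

Step 1: 1.85 mL brought to 5.8 mL → factor 5.8/1.85 = 3.1351
Step 2: 90 μL + 2000 μL = 2090 μL total → factor 2090/90 = 23.222
Step 3: 100 μL + 400 μL = 500 μL total → factor 500/100 = 5
Step 4: 275 μL + 4350 μL = 4625 μL total → factor 4625/275 = 16.818
Step 5: 8-fold → factor 8
Overall dilution factor = 3.1351 × 23.222 × 5 × 16.818 × 8 = 48978

4.90 × 10^4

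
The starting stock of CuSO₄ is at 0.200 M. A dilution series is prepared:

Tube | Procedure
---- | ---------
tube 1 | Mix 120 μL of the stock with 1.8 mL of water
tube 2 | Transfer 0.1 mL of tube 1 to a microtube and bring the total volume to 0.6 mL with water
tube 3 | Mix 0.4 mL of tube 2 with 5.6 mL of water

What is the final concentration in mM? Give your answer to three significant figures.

Step 1: 120 μL + 1.8 mL = 1920 μL total → factor 1920/120 = 16
Step 2: 0.1 mL brought to 0.6 mL → factor 0.6/0.1 = 6
Step 3: 0.4 mL + 5.6 mL = 6 mL total → factor 6/0.4 = 15
Overall dilution factor = 16 × 6 × 15 = 1440
Final = 0.200 M / 1440 = 0.0001389 M = 0.139 mM

0.139 mM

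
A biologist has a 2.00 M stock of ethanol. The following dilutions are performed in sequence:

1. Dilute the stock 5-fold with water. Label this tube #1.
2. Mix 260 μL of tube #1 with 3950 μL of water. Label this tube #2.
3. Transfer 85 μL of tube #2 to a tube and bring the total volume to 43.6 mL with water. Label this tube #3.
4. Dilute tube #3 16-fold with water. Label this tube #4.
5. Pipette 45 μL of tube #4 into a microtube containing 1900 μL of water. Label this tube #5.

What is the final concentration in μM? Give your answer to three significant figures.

Step 1: 5-fold → factor 5
Step 2: 260 μL + 3950 μL = 4210 μL total → factor 4210/260 = 16.192
Step 3: 85 μL brought to 43.6 mL → factor 43600/85 = 512.94
Step 4: 16-fold → factor 16
Step 5: 45 μL + 1900 μL = 1945 μL total → factor 1945/45 = 43.222
Overall dilution factor = 5 × 16.192 × 512.94 × 16 × 43.222 = 2.8719 × 10^7
Final = 2.00 M / 2.8719 × 10^7 = 6.964 × 10^-8 M = 0.0696 μM

0.0696 μM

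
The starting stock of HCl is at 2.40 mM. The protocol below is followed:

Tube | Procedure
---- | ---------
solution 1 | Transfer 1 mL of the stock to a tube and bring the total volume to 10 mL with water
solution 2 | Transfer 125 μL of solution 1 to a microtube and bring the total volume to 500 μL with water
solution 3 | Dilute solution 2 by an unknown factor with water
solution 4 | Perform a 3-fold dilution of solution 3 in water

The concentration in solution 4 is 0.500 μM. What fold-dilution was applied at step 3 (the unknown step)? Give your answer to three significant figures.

40.0-fold

Step 1: 1 mL brought to 10 mL → factor 10/1 = 10
Step 2: 125 μL brought to 500 μL → factor 500/125 = 4
Step 3: unknown factor x
Step 4: 3-fold → factor 3
Product of known-step factors = 120
Overall factor = 2.40 mM / (0.500 μM) = 4800
x = 4800 / 120 = 40.0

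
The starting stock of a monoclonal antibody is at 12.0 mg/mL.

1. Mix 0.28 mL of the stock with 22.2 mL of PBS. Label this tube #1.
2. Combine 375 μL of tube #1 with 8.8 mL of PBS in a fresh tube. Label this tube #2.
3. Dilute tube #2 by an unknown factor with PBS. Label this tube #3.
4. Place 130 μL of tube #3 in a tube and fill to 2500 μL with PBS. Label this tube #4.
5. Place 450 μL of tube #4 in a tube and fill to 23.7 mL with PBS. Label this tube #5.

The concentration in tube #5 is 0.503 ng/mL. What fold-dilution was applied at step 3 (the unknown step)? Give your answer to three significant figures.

Step 1: 0.28 mL + 22.2 mL = 22.48 mL total → factor 22.48/0.28 = 80.286
Step 2: 375 μL + 8.8 mL = 9175 μL total → factor 9175/375 = 24.467
Step 3: unknown factor x
Step 4: 130 μL brought to 2500 μL → factor 2500/130 = 19.231
Step 5: 450 μL brought to 23.7 mL → factor 23700/450 = 52.667
Product of known-step factors = 1.9895 × 10^6
Overall factor = 12.0 mg/mL / (0.503 ng/mL) = 2.3857 × 10^7
x = 2.3857 × 10^7 / 1.9895 × 10^6 = 12.0

12.0-fold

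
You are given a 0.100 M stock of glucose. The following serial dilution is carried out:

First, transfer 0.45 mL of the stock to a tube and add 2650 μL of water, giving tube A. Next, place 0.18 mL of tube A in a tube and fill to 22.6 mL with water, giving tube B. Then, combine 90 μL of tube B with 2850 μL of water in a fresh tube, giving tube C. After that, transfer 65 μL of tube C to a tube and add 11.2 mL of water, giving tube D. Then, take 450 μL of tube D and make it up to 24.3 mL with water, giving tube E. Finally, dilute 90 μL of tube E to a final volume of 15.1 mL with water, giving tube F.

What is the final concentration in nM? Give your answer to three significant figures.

0.00225 nM

Step 1: 0.45 mL + 2650 μL = 3.1 mL total → factor 3.1/0.45 = 6.8889
Step 2: 0.18 mL brought to 22.6 mL → factor 22.6/0.18 = 125.56
Step 3: 90 μL + 2850 μL = 2940 μL total → factor 2940/90 = 32.667
Step 4: 65 μL + 11.2 mL = 11265 μL total → factor 11265/65 = 173.31
Step 5: 450 μL brought to 24.3 mL → factor 24300/450 = 54
Step 6: 90 μL brought to 15.1 mL → factor 15100/90 = 167.78
Overall dilution factor = 6.8889 × 125.56 × 32.667 × 173.31 × 54 × 167.78 = 4.4365 × 10^10
Final = 0.100 M / 4.4365 × 10^10 = 2.254 × 10^-12 M = 0.00225 nM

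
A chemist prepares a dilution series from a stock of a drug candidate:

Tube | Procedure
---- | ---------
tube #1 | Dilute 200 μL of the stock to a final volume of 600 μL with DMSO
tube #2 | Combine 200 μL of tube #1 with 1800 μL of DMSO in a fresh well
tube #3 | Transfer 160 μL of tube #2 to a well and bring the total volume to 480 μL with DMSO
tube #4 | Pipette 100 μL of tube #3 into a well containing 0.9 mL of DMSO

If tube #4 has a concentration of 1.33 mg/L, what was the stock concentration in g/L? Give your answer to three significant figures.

1.20 g/L

Step 1: 200 μL brought to 600 μL → factor 600/200 = 3
Step 2: 200 μL + 1800 μL = 2000 μL total → factor 2000/200 = 10
Step 3: 160 μL brought to 480 μL → factor 480/160 = 3
Step 4: 100 μL + 0.9 mL = 1000 μL total → factor 1000/100 = 10
Overall dilution factor = 3 × 10 × 3 × 10 = 900
Stock = 1.33 mg/L × 900 = 1197 mg/L = 1.20 g/L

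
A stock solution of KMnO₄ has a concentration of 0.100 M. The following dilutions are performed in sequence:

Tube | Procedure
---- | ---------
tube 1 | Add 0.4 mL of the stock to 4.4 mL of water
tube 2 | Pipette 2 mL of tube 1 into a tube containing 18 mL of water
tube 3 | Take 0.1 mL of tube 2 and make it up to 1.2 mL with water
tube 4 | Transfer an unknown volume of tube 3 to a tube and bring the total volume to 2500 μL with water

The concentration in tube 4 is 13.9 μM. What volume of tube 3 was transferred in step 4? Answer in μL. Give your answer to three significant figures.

Step 1: 0.4 mL + 4.4 mL = 4.8 mL total → factor 4.8/0.4 = 12
Step 2: 2 mL + 18 mL = 20 mL total → factor 20/2 = 10
Step 3: 0.1 mL brought to 1.2 mL → factor 1.2/0.1 = 12
Step 4: v brought to 2500 μL → factor = 2500 μL/v
Product of known-step factors = 1440
Overall factor = 0.100 M / (13.9 μM) = 7194.2
Step-4 factor = 7194.2 / 1440 = 4.996
v = 2500 μL / 4.996 = 500 μL

500 μL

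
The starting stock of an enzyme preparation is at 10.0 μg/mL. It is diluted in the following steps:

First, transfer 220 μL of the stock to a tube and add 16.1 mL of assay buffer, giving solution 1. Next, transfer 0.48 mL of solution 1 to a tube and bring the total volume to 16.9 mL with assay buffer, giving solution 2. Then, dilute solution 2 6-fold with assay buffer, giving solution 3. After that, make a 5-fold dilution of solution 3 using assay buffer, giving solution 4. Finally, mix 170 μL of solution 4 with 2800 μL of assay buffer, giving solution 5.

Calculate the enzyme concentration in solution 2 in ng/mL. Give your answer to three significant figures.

Step 1: 220 μL + 16.1 mL = 16320 μL total → factor 16320/220 = 74.182
Step 2: 0.48 mL brought to 16.9 mL → factor 16.9/0.48 = 35.208
Dilution factor through solution 2 = 74.182 × 35.208 = 2611.8
[solution 2] = 10.0 μg/mL / 2611.8 = 0.003829 μg/mL = 3.83 ng/mL

3.83 ng/mL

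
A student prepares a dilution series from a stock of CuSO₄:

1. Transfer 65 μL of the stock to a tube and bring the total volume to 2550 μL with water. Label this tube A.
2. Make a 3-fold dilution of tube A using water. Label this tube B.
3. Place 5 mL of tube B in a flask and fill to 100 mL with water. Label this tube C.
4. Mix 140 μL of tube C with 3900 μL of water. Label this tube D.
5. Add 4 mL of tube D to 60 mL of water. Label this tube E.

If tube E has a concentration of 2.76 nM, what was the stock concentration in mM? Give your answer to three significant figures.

3.00 mM

Step 1: 65 μL brought to 2550 μL → factor 2550/65 = 39.231
Step 2: 3-fold → factor 3
Step 3: 5 mL brought to 100 mL → factor 100/5 = 20
Step 4: 140 μL + 3900 μL = 4040 μL total → factor 4040/140 = 28.857
Step 5: 4 mL + 60 mL = 64 mL total → factor 64/4 = 16
Overall dilution factor = 39.231 × 3 × 20 × 28.857 × 16 = 1.0868 × 10^6
Stock = 2.76 nM × 1.0868 × 10^6 = 3.000 × 10^6 nM = 3.00 mM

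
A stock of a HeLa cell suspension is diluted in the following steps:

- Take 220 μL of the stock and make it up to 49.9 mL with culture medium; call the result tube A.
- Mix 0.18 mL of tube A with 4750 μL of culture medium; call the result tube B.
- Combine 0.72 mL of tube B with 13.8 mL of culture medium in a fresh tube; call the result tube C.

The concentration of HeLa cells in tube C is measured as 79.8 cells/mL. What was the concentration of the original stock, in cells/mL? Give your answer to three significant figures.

Step 1: 220 μL brought to 49.9 mL → factor 49900/220 = 226.82
Step 2: 0.18 mL + 4750 μL = 4.93 mL total → factor 4.93/0.18 = 27.389
Step 3: 0.72 mL + 13.8 mL = 14.52 mL total → factor 14.52/0.72 = 20.167
Overall dilution factor = 226.82 × 27.389 × 20.167 = 1.2528 × 10^5
Stock = 79.8 cells/mL × 1.2528 × 10^5 = 1.00 × 10^7 cells/mL

1.00 × 10^7 cells/mL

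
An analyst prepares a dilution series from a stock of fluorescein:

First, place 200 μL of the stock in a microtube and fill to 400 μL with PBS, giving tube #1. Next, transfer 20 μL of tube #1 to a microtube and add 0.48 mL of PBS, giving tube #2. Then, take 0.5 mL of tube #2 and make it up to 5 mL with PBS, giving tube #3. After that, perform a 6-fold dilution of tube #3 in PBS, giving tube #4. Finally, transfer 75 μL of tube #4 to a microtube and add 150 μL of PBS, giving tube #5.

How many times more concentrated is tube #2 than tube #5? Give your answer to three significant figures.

Step 1: 200 μL brought to 400 μL → factor 400/200 = 2
Step 2: 20 μL + 0.48 mL = 500 μL total → factor 500/20 = 25
Step 3: 0.5 mL brought to 5 mL → factor 5/0.5 = 10
Step 4: 6-fold → factor 6
Step 5: 75 μL + 150 μL = 225 μL total → factor 225/75 = 3
Dilution factor to tube #2 = 50; to tube #5 = 9000
[tube #2]/[tube #5] = (factor to tube #5)/(factor to tube #2) = 9000/50 = 180

180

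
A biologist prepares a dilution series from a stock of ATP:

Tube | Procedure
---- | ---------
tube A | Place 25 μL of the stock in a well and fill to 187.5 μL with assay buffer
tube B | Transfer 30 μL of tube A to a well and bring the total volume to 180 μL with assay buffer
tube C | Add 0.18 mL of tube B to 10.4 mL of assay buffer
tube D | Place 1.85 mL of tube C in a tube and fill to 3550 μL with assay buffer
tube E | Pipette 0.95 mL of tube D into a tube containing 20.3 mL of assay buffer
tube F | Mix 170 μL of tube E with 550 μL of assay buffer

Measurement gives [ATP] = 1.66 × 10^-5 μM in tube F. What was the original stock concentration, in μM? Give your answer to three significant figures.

7.98 μM

Step 1: 25 μL brought to 187.5 μL → factor 187.5/25 = 7.5
Step 2: 30 μL brought to 180 μL → factor 180/30 = 6
Step 3: 0.18 mL + 10.4 mL = 10.58 mL total → factor 10.58/0.18 = 58.778
Step 4: 1.85 mL brought to 3550 μL → factor 3.55/1.85 = 1.9189
Step 5: 0.95 mL + 20.3 mL = 21.25 mL total → factor 21.25/0.95 = 22.368
Step 6: 170 μL + 550 μL = 720 μL total → factor 720/170 = 4.2353
Overall dilution factor = 7.5 × 6 × 58.778 × 1.9189 × 22.368 × 4.2353 = 4.8084 × 10^5
Stock = 1.66 × 10^-5 μM × 4.8084 × 10^5 = 7.98 μM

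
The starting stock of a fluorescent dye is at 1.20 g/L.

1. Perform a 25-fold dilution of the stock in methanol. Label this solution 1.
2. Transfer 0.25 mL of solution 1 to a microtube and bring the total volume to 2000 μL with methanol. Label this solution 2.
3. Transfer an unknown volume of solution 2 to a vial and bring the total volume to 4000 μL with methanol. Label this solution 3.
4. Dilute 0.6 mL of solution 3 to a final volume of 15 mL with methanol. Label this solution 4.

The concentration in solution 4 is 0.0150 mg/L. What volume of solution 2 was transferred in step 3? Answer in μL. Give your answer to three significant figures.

250 μL

Step 1: 25-fold → factor 25
Step 2: 0.25 mL brought to 2000 μL → factor 2/0.25 = 8
Step 3: v brought to 4000 μL → factor = 4000 μL/v
Step 4: 0.6 mL brought to 15 mL → factor 15/0.6 = 25
Product of known-step factors = 5000
Overall factor = 1.20 g/L / (0.0150 mg/L) = 80000
Step-3 factor = 80000 / 5000 = 16
v = 4000 μL / 16 = 250 μL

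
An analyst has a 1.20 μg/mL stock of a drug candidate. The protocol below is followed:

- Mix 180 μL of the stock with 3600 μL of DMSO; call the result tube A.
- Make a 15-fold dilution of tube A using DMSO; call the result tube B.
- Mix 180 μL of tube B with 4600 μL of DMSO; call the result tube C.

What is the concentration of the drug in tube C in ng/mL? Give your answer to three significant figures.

0.143 ng/mL

Step 1: 180 μL + 3600 μL = 3780 μL total → factor 3780/180 = 21
Step 2: 15-fold → factor 15
Step 3: 180 μL + 4600 μL = 4780 μL total → factor 4780/180 = 26.556
Overall dilution factor = 21 × 15 × 26.556 = 8365
Final = 1.20 μg/mL / 8365 = 0.0001435 μg/mL = 0.143 ng/mL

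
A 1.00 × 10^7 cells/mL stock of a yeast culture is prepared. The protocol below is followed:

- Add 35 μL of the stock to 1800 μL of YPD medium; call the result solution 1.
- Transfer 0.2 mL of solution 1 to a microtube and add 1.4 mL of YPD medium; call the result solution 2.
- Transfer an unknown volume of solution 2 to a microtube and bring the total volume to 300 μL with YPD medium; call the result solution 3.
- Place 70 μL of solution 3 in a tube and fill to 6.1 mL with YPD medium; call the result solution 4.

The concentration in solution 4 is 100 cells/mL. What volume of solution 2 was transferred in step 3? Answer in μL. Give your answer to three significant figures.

Step 1: 35 μL + 1800 μL = 1835 μL total → factor 1835/35 = 52.429
Step 2: 0.2 mL + 1.4 mL = 1.6 mL total → factor 1.6/0.2 = 8
Step 3: v brought to 300 μL → factor = 300 μL/v
Step 4: 70 μL brought to 6.1 mL → factor 6100/70 = 87.143
Product of known-step factors = 36550
Overall factor = 1.00 × 10^7 cells/mL / (100 cells/mL) = 1 × 10^5
Step-3 factor = 1 × 10^5 / 36550 = 2.736
v = 300 μL / 2.736 = 110 μL

110 μL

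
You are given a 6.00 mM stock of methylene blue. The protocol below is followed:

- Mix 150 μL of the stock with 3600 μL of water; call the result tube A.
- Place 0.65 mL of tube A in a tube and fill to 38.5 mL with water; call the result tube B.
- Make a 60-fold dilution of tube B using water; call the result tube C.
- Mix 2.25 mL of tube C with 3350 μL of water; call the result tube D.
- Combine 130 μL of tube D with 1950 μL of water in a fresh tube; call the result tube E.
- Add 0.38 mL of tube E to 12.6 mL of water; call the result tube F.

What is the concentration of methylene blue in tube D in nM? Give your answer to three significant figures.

Step 1: 150 μL + 3600 μL = 3750 μL total → factor 3750/150 = 25
Step 2: 0.65 mL brought to 38.5 mL → factor 38.5/0.65 = 59.231
Step 3: 60-fold → factor 60
Step 4: 2.25 mL + 3350 μL = 5.6 mL total → factor 5.6/2.25 = 2.4889
Dilution factor through tube D = 25 × 59.231 × 60 × 2.4889 = 2.2113 × 10^5
[tube D] = 6.00 mM / 2.2113 × 10^5 = 2.713 × 10^-5 mM = 27.1 nM

27.1 nM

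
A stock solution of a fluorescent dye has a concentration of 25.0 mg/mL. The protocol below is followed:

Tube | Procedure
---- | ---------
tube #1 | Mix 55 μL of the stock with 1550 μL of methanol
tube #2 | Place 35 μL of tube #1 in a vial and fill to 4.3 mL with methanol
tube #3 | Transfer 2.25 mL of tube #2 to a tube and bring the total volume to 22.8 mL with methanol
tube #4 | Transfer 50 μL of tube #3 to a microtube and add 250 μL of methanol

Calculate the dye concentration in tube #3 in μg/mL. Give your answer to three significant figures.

0.688 μg/mL

Step 1: 55 μL + 1550 μL = 1605 μL total → factor 1605/55 = 29.182
Step 2: 35 μL brought to 4.3 mL → factor 4300/35 = 122.86
Step 3: 2.25 mL brought to 22.8 mL → factor 22.8/2.25 = 10.133
Dilution factor through tube #3 = 29.182 × 122.86 × 10.133 = 36330
[tube #3] = 25.0 mg/mL / 36330 = 0.0006881 mg/mL = 0.688 μg/mL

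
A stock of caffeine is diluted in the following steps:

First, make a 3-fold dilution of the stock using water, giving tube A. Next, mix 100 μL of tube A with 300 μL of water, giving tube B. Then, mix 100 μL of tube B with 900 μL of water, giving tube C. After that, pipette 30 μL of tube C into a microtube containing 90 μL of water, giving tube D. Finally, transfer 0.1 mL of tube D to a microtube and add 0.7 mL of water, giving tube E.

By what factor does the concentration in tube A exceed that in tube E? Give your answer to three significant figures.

Step 1: 3-fold → factor 3
Step 2: 100 μL + 300 μL = 400 μL total → factor 400/100 = 4
Step 3: 100 μL + 900 μL = 1000 μL total → factor 1000/100 = 10
Step 4: 30 μL + 90 μL = 120 μL total → factor 120/30 = 4
Step 5: 0.1 mL + 0.7 mL = 0.8 mL total → factor 0.8/0.1 = 8
Dilution factor to tube A = 3; to tube E = 3840
[tube A]/[tube E] = (factor to tube E)/(factor to tube A) = 3840/3 = 1.28 × 10^3

1.28 × 10^3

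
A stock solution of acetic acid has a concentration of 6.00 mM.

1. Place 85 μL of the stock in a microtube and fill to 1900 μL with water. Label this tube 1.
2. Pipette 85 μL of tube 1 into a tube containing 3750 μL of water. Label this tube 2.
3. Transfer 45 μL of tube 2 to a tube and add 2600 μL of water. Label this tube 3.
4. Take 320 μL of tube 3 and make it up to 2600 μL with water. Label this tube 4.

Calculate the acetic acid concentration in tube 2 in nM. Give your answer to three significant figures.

5.95 × 10^3 nM

Step 1: 85 μL brought to 1900 μL → factor 1900/85 = 22.353
Step 2: 85 μL + 3750 μL = 3835 μL total → factor 3835/85 = 45.118
Dilution factor through tube 2 = 22.353 × 45.118 = 1008.5
[tube 2] = 6.00 mM / 1008.5 = 0.005949 mM = 5.95 × 10^3 nM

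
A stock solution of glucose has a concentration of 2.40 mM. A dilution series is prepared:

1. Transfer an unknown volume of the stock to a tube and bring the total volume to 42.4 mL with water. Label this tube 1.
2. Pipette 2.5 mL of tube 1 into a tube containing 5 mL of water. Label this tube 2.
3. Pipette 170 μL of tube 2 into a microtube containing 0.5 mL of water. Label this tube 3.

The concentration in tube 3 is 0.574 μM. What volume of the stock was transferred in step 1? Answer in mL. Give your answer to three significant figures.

Step 1: v brought to 42.4 mL → factor = 42.4 mL/v
Step 2: 2.5 mL + 5 mL = 7.5 mL total → factor 7.5/2.5 = 3
Step 3: 170 μL + 0.5 mL = 670 μL total → factor 670/170 = 3.9412
Product of known-step factors = 11.824
Overall factor = 2.40 mM / (0.574 μM) = 4181.2
Step-1 factor = 4181.2 / 11.824 = 353.63
v = 42.4 mL / 353.63 = 0.120 mL

0.120 mL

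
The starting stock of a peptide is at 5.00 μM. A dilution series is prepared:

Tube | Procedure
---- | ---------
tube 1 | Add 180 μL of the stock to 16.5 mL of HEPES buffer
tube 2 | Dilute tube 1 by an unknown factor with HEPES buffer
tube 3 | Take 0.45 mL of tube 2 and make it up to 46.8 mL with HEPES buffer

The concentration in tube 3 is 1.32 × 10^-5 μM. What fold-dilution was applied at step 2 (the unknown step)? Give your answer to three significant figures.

39.3-fold

Step 1: 180 μL + 16.5 mL = 16680 μL total → factor 16680/180 = 92.667
Step 2: unknown factor x
Step 3: 0.45 mL brought to 46.8 mL → factor 46.8/0.45 = 104
Product of known-step factors = 9637.3
Overall factor = 5.00 μM / (1.32 × 10^-5 μM) = 3.7879 × 10^5
x = 3.7879 × 10^5 / 9637.3 = 39.3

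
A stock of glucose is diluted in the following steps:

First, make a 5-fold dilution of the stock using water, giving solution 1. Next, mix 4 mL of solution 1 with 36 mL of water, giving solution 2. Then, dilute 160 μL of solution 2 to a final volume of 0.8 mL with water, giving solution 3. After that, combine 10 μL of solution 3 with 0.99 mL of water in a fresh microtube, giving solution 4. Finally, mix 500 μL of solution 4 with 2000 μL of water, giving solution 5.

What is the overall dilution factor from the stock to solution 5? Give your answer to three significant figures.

1.25 × 10^5

Step 1: 5-fold → factor 5
Step 2: 4 mL + 36 mL = 40 mL total → factor 40/4 = 10
Step 3: 160 μL brought to 0.8 mL → factor 800/160 = 5
Step 4: 10 μL + 0.99 mL = 1000 μL total → factor 1000/10 = 100
Step 5: 500 μL + 2000 μL = 2500 μL total → factor 2500/500 = 5
Overall dilution factor = 5 × 10 × 5 × 100 × 5 = 1.25 × 10^5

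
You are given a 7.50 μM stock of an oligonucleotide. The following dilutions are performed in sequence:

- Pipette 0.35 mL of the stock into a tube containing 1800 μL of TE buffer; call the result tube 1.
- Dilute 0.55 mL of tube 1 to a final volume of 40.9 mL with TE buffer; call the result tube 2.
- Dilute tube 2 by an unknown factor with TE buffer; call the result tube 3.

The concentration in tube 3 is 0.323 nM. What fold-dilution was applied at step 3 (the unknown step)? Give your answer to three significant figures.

50.8-fold

Step 1: 0.35 mL + 1800 μL = 2.15 mL total → factor 2.15/0.35 = 6.1429
Step 2: 0.55 mL brought to 40.9 mL → factor 40.9/0.55 = 74.364
Step 3: unknown factor x
Product of known-step factors = 456.81
Overall factor = 7.50 μM / (0.323 nM) = 23220
x = 23220 / 456.81 = 50.8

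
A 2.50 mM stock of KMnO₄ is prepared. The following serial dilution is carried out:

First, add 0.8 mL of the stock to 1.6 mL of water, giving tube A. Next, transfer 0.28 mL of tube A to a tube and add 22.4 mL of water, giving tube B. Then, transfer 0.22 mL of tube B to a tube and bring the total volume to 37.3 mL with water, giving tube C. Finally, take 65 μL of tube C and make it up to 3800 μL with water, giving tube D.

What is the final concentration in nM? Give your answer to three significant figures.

Step 1: 0.8 mL + 1.6 mL = 2.4 mL total → factor 2.4/0.8 = 3
Step 2: 0.28 mL + 22.4 mL = 22.68 mL total → factor 22.68/0.28 = 81
Step 3: 0.22 mL brought to 37.3 mL → factor 37.3/0.22 = 169.55
Step 4: 65 μL brought to 3800 μL → factor 3800/65 = 58.462
Overall dilution factor = 3 × 81 × 169.55 × 58.462 = 2.4086 × 10^6
Final = 2.50 mM / 2.4086 × 10^6 = 1.038 × 10^-6 mM = 1.04 nM

1.04 nM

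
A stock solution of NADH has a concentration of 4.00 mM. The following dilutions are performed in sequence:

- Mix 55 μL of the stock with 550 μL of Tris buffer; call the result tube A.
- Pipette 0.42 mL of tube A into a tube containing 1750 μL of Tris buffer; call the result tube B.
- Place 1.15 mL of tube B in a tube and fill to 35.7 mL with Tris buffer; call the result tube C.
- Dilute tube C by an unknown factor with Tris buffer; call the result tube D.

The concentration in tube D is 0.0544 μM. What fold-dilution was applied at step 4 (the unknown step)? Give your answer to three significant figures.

Step 1: 55 μL + 550 μL = 605 μL total → factor 605/55 = 11
Step 2: 0.42 mL + 1750 μL = 2.17 mL total → factor 2.17/0.42 = 5.1667
Step 3: 1.15 mL brought to 35.7 mL → factor 35.7/1.15 = 31.043
Step 4: unknown factor x
Product of known-step factors = 1764.3
Overall factor = 4.00 mM / (0.0544 μM) = 73529
x = 73529 / 1764.3 = 41.7

41.7-fold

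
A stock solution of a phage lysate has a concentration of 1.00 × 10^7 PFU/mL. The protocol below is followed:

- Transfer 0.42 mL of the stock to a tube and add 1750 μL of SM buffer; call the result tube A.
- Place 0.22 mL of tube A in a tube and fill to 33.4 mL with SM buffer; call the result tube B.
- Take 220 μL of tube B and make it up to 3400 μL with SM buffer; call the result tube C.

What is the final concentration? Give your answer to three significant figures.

825 PFU/mL

Step 1: 0.42 mL + 1750 μL = 2.17 mL total → factor 2.17/0.42 = 5.1667
Step 2: 0.22 mL brought to 33.4 mL → factor 33.4/0.22 = 151.82
Step 3: 220 μL brought to 3400 μL → factor 3400/220 = 15.455
Overall dilution factor = 5.1667 × 151.82 × 15.455 = 12122
Final = 1.00 × 10^7 PFU/mL / 12122 = 825 PFU/mL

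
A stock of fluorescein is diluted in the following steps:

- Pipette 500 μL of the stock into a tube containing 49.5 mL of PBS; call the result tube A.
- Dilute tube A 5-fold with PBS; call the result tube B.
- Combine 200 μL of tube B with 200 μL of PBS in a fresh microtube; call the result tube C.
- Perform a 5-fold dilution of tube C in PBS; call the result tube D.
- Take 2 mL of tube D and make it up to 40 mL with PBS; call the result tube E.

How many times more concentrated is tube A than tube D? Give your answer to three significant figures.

50.0

Step 1: 500 μL + 49.5 mL = 50000 μL total → factor 50000/500 = 100
Step 2: 5-fold → factor 5
Step 3: 200 μL + 200 μL = 400 μL total → factor 400/200 = 2
Step 4: 5-fold → factor 5
Dilution factor to tube A = 100; to tube D = 5000
[tube A]/[tube D] = (factor to tube D)/(factor to tube A) = 5000/100 = 50.0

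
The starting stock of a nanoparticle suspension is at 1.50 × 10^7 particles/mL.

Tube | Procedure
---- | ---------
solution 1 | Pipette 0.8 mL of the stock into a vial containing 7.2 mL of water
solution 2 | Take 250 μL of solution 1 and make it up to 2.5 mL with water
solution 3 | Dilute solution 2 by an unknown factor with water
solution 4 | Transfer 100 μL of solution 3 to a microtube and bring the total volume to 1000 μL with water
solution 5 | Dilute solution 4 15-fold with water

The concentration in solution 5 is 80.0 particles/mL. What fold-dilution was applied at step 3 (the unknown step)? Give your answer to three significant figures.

Step 1: 0.8 mL + 7.2 mL = 8 mL total → factor 8/0.8 = 10
Step 2: 250 μL brought to 2.5 mL → factor 2500/250 = 10
Step 3: unknown factor x
Step 4: 100 μL brought to 1000 μL → factor 1000/100 = 10
Step 5: 15-fold → factor 15
Product of known-step factors = 15000
Overall factor = 1.50 × 10^7 particles/mL / (80.0 particles/mL) = 1.875 × 10^5
x = 1.875 × 10^5 / 15000 = 12.5

12.5-fold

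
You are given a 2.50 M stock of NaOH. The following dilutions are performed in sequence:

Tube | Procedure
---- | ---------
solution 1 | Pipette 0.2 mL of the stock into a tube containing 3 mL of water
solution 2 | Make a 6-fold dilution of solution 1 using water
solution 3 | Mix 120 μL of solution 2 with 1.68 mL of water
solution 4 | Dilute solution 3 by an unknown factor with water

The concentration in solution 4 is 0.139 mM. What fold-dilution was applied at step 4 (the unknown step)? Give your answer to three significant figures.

Step 1: 0.2 mL + 3 mL = 3.2 mL total → factor 3.2/0.2 = 16
Step 2: 6-fold → factor 6
Step 3: 120 μL + 1.68 mL = 1800 μL total → factor 1800/120 = 15
Step 4: unknown factor x
Product of known-step factors = 1440
Overall factor = 2.50 M / (0.139 mM) = 17986
x = 17986 / 1440 = 12.5

12.5-fold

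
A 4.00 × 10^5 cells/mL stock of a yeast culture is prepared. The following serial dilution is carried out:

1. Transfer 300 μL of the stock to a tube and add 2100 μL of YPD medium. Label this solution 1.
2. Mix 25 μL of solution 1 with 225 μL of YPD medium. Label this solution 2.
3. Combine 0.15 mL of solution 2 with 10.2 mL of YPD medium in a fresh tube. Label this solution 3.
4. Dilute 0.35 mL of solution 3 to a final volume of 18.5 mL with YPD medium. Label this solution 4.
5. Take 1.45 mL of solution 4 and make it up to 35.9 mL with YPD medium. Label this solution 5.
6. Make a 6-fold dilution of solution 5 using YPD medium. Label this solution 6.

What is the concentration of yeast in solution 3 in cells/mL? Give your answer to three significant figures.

Step 1: 300 μL + 2100 μL = 2400 μL total → factor 2400/300 = 8
Step 2: 25 μL + 225 μL = 250 μL total → factor 250/25 = 10
Step 3: 0.15 mL + 10.2 mL = 10.35 mL total → factor 10.35/0.15 = 69
Dilution factor through solution 3 = 8 × 10 × 69 = 5520
[solution 3] = 4.00 × 10^5 cells/mL / 5520 = 72.5 cells/mL

72.5 cells/mL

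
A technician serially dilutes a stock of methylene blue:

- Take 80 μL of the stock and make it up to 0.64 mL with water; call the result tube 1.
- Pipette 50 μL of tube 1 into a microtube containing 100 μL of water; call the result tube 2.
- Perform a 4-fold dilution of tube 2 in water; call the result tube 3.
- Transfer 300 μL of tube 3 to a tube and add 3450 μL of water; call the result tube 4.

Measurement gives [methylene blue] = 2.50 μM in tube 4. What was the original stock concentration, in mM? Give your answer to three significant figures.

Step 1: 80 μL brought to 0.64 mL → factor 640/80 = 8
Step 2: 50 μL + 100 μL = 150 μL total → factor 150/50 = 3
Step 3: 4-fold → factor 4
Step 4: 300 μL + 3450 μL = 3750 μL total → factor 3750/300 = 12.5
Overall dilution factor = 8 × 3 × 4 × 12.5 = 1200
Stock = 2.50 μM × 1200 = 3000 μM = 3.00 mM

3.00 mM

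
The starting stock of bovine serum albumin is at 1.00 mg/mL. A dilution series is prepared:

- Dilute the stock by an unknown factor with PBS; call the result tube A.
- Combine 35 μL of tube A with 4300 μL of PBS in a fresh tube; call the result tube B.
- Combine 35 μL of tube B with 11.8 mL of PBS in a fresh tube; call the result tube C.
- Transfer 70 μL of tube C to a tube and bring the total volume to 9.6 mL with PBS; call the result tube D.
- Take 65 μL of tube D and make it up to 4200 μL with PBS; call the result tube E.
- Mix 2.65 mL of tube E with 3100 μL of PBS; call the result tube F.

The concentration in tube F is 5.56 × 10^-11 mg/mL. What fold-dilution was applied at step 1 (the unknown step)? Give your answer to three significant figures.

Step 1: unknown factor x
Step 2: 35 μL + 4300 μL = 4335 μL total → factor 4335/35 = 123.86
Step 3: 35 μL + 11.8 mL = 11835 μL total → factor 11835/35 = 338.14
Step 4: 70 μL brought to 9.6 mL → factor 9600/70 = 137.14
Step 5: 65 μL brought to 4200 μL → factor 4200/65 = 64.615
Step 6: 2.65 mL + 3100 μL = 5.75 mL total → factor 5.75/2.65 = 2.1698
Product of known-step factors = 8.0529 × 10^8
Overall factor = 1.00 mg/mL / (5.56 × 10^-11 mg/mL) = 1.7986 × 10^10
x = 1.7986 × 10^10 / 8.0529 × 10^8 = 22.3

22.3-fold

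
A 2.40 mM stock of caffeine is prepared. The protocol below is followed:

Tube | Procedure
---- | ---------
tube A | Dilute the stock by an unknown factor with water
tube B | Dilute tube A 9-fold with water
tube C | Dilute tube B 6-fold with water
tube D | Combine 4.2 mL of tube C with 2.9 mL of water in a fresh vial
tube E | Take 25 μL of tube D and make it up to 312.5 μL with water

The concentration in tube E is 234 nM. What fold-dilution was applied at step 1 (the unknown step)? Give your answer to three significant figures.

Step 1: unknown factor x
Step 2: 9-fold → factor 9
Step 3: 6-fold → factor 6
Step 4: 4.2 mL + 2.9 mL = 7.1 mL total → factor 7.1/4.2 = 1.6905
Step 5: 25 μL brought to 312.5 μL → factor 312.5/25 = 12.5
Product of known-step factors = 1141.1
Overall factor = 2.40 mM / (234 nM) = 10256
x = 10256 / 1141.1 = 8.99

8.99-fold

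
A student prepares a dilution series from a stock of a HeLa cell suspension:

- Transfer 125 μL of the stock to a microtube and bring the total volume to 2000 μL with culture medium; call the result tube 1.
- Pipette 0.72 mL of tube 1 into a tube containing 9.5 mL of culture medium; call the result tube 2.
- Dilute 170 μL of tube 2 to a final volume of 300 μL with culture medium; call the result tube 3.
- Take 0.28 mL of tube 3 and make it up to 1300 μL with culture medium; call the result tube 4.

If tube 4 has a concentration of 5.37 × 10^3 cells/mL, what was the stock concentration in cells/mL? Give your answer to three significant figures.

9.99 × 10^6 cells/mL

Step 1: 125 μL brought to 2000 μL → factor 2000/125 = 16
Step 2: 0.72 mL + 9.5 mL = 10.22 mL total → factor 10.22/0.72 = 14.194
Step 3: 170 μL brought to 300 μL → factor 300/170 = 1.7647
Step 4: 0.28 mL brought to 1300 μL → factor 1.3/0.28 = 4.6429
Overall dilution factor = 16 × 14.194 × 1.7647 × 4.6429 = 1860.8
Stock = 5.37 × 10^3 cells/mL × 1860.8 = 9.99 × 10^6 cells/mL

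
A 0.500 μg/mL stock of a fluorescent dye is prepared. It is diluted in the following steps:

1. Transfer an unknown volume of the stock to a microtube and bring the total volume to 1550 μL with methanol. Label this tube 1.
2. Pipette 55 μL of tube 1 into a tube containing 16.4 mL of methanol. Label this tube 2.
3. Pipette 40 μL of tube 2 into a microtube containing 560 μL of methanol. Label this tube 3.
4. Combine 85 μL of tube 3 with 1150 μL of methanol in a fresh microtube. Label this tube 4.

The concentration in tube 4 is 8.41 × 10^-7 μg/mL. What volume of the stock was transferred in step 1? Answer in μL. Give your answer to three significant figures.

Step 1: v brought to 1550 μL → factor = 1550 μL/v
Step 2: 55 μL + 16.4 mL = 16455 μL total → factor 16455/55 = 299.18
Step 3: 40 μL + 560 μL = 600 μL total → factor 600/40 = 15
Step 4: 85 μL + 1150 μL = 1235 μL total → factor 1235/85 = 14.529
Product of known-step factors = 65204
Overall factor = 0.500 μg/mL / (8.41 × 10^-7 μg/mL) = 5.9453 × 10^5
Step-1 factor = 5.9453 × 10^5 / 65204 = 9.118
v = 1550 μL / 9.118 = 170 μL

170 μL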